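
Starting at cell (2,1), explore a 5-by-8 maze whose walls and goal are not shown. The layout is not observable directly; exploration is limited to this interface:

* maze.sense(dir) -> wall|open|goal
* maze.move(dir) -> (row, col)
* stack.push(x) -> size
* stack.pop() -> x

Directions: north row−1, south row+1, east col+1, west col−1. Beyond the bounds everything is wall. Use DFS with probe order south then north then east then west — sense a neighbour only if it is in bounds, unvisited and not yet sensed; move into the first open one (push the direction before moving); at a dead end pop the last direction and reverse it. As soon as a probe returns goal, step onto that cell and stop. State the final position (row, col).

-> maze.sense(dir: south)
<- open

-> stack.push(x: south)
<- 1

-> maze.move(dir: south)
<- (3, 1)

-> maze.sense(dir: south)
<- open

-> stack.push(x: south)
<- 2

-> maze.move(dir: south)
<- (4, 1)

-> maze.sense(dir: east)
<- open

-> stack.push(x: east)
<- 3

-> maze.move(dir: east)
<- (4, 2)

-> maze.sense(dir: north)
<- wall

-> maze.sense(dir: east)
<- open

-> stack.push(x: east)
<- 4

-> maze.move(dir: east)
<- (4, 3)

-> maze.sense(dir: north)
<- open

-> stack.push(x: north)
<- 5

-> maze.move(dir: north)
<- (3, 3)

-> maze.sense(dir: north)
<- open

-> stack.push(x: north)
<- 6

-> maze.move(dir: north)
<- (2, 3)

-> maze.sense(dir: north)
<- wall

-> maze.sense(dir: east)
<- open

-> stack.push(x: east)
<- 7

-> maze.move(dir: east)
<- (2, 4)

-> maze.sense(dir: south)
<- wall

-> maze.sense(dir: north)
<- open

-> stack.push(x: north)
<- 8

-> maze.move(dir: north)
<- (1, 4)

-> maze.sense(dir: north)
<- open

-> stack.push(x: north)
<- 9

-> maze.move(dir: north)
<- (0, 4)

-> maze.sense(dir: east)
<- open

-> stack.push(x: east)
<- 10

-> maze.move(dir: east)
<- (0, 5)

-> maze.sense(dir: south)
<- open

-> stack.push(x: south)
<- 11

-> maze.move(dir: south)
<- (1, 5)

-> maze.sense(dir: south)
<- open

-> stack.push(x: south)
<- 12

-> maze.move(dir: south)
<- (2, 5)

-> maze.sense(dir: south)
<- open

-> stack.push(x: south)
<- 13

-> maze.move(dir: south)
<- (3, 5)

-> maze.sense(dir: south)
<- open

-> stack.push(x: south)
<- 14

-> maze.move(dir: south)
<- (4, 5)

-> maze.sense(dir: east)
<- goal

-> maze.move(dir: east)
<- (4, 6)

Answer: (4, 6)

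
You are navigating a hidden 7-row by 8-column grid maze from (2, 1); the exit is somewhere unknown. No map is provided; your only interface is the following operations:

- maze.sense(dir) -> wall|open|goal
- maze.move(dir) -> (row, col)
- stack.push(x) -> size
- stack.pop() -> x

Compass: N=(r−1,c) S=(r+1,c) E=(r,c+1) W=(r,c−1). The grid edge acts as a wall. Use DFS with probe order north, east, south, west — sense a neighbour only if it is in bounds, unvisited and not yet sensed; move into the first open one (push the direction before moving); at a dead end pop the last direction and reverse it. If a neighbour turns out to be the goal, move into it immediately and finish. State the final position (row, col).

% maze.sense dir→north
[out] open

% stack.push x→north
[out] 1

% maze.move dir→north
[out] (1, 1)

% maze.sense dir→north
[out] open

% stack.push x→north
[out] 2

% maze.move dir→north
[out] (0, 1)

% maze.sense dir→east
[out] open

% stack.push x→east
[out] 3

% maze.move dir→east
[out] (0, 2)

% maze.sense dir→east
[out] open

% stack.push x→east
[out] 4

% maze.move dir→east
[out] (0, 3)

% maze.sense dir→east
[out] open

% stack.push x→east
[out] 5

% maze.move dir→east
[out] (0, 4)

% maze.sense dir→east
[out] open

% stack.push x→east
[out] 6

% maze.move dir→east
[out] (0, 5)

% maze.sense dir→east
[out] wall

% maze.sense dir→south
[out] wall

% stack.pop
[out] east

% maze.move dir→west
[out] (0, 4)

% maze.sense dir→south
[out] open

% stack.push x→south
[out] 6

% maze.move dir→south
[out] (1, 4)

% maze.sense dir→south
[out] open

% stack.push x→south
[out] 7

% maze.move dir→south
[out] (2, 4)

% maze.sense dir→east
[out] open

% stack.push x→east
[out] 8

% maze.move dir→east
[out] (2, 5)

% maze.sense dir→east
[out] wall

% maze.sense dir→south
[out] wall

% stack.pop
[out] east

% maze.move dir→west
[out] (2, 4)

% maze.sense dir→south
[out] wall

% maze.sense dir→west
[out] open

% stack.push x→west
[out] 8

% maze.move dir→west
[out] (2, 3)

% maze.sense dir→north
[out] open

% stack.push x→north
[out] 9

% maze.move dir→north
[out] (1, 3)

% maze.sense dir→west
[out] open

% stack.push x→west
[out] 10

% maze.move dir→west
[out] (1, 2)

% maze.sense dir→south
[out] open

% stack.push x→south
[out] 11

% maze.move dir→south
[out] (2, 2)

% maze.sense dir→south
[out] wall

% stack.pop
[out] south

% maze.move dir→north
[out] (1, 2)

% stack.pop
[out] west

% maze.move dir→east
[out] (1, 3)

% stack.pop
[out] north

% maze.move dir→south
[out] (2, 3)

% maze.sense dir→south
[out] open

% stack.push x→south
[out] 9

% maze.move dir→south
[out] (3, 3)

% maze.sense dir→south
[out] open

% stack.push x→south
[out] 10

% maze.move dir→south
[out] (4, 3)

% maze.sense dir→east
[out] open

% stack.push x→east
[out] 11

% maze.move dir→east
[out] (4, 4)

% maze.sense dir→east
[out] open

% stack.push x→east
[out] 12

% maze.move dir→east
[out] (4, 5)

% maze.sense dir→east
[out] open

% stack.push x→east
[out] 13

% maze.move dir→east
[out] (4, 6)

% maze.sense dir→north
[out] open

% stack.push x→north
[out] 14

% maze.move dir→north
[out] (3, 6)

% maze.sense dir→east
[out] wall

% stack.pop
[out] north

% maze.move dir→south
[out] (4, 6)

% maze.sense dir→east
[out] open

% stack.push x→east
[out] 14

% maze.move dir→east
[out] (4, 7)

% maze.sense dir→south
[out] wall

% stack.pop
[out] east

% maze.move dir→west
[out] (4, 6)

% maze.sense dir→south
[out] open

% stack.push x→south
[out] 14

% maze.move dir→south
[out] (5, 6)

% maze.sense dir→south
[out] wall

% maze.sense dir→west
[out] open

% stack.push x→west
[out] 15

% maze.move dir→west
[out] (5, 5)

% maze.sense dir→south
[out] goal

% maze.move dir→south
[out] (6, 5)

Answer: (6, 5)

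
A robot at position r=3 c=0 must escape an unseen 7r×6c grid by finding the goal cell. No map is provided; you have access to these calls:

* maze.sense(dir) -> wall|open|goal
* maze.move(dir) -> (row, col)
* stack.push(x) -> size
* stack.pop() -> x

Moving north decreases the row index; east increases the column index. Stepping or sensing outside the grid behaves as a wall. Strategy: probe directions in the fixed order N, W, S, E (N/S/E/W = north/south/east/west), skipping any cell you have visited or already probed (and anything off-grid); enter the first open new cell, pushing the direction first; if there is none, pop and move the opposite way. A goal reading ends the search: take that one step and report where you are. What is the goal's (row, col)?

>>> maze.sense dir='north'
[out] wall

>>> maze.sense dir='south'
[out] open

>>> stack.push x='south'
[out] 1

>>> maze.move dir='south'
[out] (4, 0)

>>> maze.sense dir='south'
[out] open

>>> stack.push x='south'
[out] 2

>>> maze.move dir='south'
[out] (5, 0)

>>> maze.sense dir='south'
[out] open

>>> stack.push x='south'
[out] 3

>>> maze.move dir='south'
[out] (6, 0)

>>> maze.sense dir='east'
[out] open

>>> stack.push x='east'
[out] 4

>>> maze.move dir='east'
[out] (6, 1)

>>> maze.sense dir='north'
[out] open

>>> stack.push x='north'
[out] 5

>>> maze.move dir='north'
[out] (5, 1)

>>> maze.sense dir='north'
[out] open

>>> stack.push x='north'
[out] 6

>>> maze.move dir='north'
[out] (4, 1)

>>> maze.sense dir='north'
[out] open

>>> stack.push x='north'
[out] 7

>>> maze.move dir='north'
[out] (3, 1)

>>> maze.sense dir='north'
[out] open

>>> stack.push x='north'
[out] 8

>>> maze.move dir='north'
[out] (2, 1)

>>> maze.sense dir='north'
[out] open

>>> stack.push x='north'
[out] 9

>>> maze.move dir='north'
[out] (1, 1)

>>> maze.sense dir='north'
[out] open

>>> stack.push x='north'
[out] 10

>>> maze.move dir='north'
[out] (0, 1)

>>> maze.sense dir='west'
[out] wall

>>> maze.sense dir='east'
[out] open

>>> stack.push x='east'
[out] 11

>>> maze.move dir='east'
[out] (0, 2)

>>> maze.sense dir='south'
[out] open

>>> stack.push x='south'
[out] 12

>>> maze.move dir='south'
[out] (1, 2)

>>> maze.sense dir='south'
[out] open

>>> stack.push x='south'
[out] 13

>>> maze.move dir='south'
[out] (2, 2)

>>> maze.sense dir='south'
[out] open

>>> stack.push x='south'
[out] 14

>>> maze.move dir='south'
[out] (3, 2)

>>> maze.sense dir='south'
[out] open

>>> stack.push x='south'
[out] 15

>>> maze.move dir='south'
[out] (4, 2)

>>> maze.sense dir='south'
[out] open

>>> stack.push x='south'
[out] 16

>>> maze.move dir='south'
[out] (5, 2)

>>> maze.sense dir='south'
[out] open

>>> stack.push x='south'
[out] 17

>>> maze.move dir='south'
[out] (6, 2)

>>> maze.sense dir='east'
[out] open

>>> stack.push x='east'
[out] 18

>>> maze.move dir='east'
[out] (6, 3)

>>> maze.sense dir='north'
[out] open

>>> stack.push x='north'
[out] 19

>>> maze.move dir='north'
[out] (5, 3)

>>> maze.sense dir='north'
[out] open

>>> stack.push x='north'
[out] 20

>>> maze.move dir='north'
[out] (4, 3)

>>> maze.sense dir='north'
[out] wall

>>> maze.sense dir='east'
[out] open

>>> stack.push x='east'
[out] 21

>>> maze.move dir='east'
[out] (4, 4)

>>> maze.sense dir='north'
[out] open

>>> stack.push x='north'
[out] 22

>>> maze.move dir='north'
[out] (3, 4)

>>> maze.sense dir='north'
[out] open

>>> stack.push x='north'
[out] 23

>>> maze.move dir='north'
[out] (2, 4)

>>> maze.sense dir='north'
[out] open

>>> stack.push x='north'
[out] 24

>>> maze.move dir='north'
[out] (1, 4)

>>> maze.sense dir='north'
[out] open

>>> stack.push x='north'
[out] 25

>>> maze.move dir='north'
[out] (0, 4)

>>> maze.sense dir='west'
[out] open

>>> stack.push x='west'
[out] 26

>>> maze.move dir='west'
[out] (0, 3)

>>> maze.sense dir='south'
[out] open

>>> stack.push x='south'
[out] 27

>>> maze.move dir='south'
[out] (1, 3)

>>> maze.sense dir='south'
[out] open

>>> stack.push x='south'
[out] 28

>>> maze.move dir='south'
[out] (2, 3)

>>> stack.pop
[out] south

>>> maze.move dir='north'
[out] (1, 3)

>>> stack.pop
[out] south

>>> maze.move dir='north'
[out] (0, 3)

>>> stack.pop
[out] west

>>> maze.move dir='east'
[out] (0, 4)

>>> maze.sense dir='east'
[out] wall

>>> stack.pop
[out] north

>>> maze.move dir='south'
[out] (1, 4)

>>> maze.sense dir='east'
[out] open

>>> stack.push x='east'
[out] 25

>>> maze.move dir='east'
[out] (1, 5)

>>> maze.sense dir='south'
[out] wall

>>> stack.pop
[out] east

>>> maze.move dir='west'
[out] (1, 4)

>>> stack.pop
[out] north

>>> maze.move dir='south'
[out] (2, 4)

>>> stack.pop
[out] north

>>> maze.move dir='south'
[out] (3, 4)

>>> maze.sense dir='east'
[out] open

>>> stack.push x='east'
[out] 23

>>> maze.move dir='east'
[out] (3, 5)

>>> maze.sense dir='south'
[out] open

>>> stack.push x='south'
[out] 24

>>> maze.move dir='south'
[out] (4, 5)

>>> maze.sense dir='south'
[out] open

>>> stack.push x='south'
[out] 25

>>> maze.move dir='south'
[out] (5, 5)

>>> maze.sense dir='west'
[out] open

>>> stack.push x='west'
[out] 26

>>> maze.move dir='west'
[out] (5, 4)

>>> maze.sense dir='south'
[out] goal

>>> maze.move dir='south'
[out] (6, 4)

Answer: (6, 4)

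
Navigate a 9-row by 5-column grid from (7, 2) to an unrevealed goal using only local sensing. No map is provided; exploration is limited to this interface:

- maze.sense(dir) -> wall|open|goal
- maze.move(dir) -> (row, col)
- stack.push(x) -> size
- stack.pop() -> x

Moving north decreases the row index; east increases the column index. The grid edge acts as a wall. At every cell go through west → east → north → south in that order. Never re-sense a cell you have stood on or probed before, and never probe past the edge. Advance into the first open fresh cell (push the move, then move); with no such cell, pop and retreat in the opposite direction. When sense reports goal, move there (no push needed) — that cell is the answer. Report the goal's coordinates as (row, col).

>>> sense dir→west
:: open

>>> push x→west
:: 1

>>> move dir→west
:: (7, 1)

>>> sense dir→west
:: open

>>> push x→west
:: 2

>>> move dir→west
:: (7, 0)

>>> sense dir→north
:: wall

>>> sense dir→south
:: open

>>> push x→south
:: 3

>>> move dir→south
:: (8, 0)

>>> sense dir→east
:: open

>>> push x→east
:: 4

>>> move dir→east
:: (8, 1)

>>> sense dir→east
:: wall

>>> pop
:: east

>>> move dir→west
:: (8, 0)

>>> pop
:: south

>>> move dir→north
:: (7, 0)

>>> pop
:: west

>>> move dir→east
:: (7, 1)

>>> sense dir→north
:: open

>>> push x→north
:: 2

>>> move dir→north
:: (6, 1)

>>> sense dir→east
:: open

>>> push x→east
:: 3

>>> move dir→east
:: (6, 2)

>>> sense dir→east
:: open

>>> push x→east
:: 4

>>> move dir→east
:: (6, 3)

>>> sense dir→east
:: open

>>> push x→east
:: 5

>>> move dir→east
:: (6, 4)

>>> sense dir→north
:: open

>>> push x→north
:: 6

>>> move dir→north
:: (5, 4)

>>> sense dir→west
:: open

>>> push x→west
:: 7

>>> move dir→west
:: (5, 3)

>>> sense dir→west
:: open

>>> push x→west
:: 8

>>> move dir→west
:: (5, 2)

>>> sense dir→west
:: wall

>>> sense dir→north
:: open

>>> push x→north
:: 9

>>> move dir→north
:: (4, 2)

>>> sense dir→west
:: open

>>> push x→west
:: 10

>>> move dir→west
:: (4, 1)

>>> sense dir→west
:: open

>>> push x→west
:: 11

>>> move dir→west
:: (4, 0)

>>> sense dir→north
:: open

>>> push x→north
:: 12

>>> move dir→north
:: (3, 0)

>>> sense dir→east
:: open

>>> push x→east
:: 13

>>> move dir→east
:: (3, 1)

>>> sense dir→east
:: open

>>> push x→east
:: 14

>>> move dir→east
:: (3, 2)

>>> sense dir→east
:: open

>>> push x→east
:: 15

>>> move dir→east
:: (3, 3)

>>> sense dir→east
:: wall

>>> sense dir→north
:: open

>>> push x→north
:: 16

>>> move dir→north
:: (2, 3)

>>> sense dir→west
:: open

>>> push x→west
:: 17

>>> move dir→west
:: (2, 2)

>>> sense dir→west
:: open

>>> push x→west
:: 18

>>> move dir→west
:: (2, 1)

>>> sense dir→west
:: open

>>> push x→west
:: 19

>>> move dir→west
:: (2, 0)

>>> sense dir→north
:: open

>>> push x→north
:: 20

>>> move dir→north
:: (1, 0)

>>> sense dir→east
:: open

>>> push x→east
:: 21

>>> move dir→east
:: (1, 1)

>>> sense dir→east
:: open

>>> push x→east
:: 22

>>> move dir→east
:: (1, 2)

>>> sense dir→east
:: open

>>> push x→east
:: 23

>>> move dir→east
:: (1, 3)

>>> sense dir→east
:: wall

>>> sense dir→north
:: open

>>> push x→north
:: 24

>>> move dir→north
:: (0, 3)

>>> sense dir→west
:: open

>>> push x→west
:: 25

>>> move dir→west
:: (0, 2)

>>> sense dir→west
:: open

>>> push x→west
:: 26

>>> move dir→west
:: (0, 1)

>>> sense dir→west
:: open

>>> push x→west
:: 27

>>> move dir→west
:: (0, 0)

>>> pop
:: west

>>> move dir→east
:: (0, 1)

>>> pop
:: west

>>> move dir→east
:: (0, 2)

>>> pop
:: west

>>> move dir→east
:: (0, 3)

>>> sense dir→east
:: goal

>>> move dir→east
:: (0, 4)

Answer: (0, 4)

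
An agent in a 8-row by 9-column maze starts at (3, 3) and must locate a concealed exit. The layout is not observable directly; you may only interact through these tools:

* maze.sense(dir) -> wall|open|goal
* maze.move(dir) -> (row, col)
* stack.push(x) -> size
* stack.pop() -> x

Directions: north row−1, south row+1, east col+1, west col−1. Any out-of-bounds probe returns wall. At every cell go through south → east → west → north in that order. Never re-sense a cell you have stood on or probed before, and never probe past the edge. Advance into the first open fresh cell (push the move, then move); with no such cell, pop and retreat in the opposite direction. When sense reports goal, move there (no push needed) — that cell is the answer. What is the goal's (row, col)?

>> sense(dir='south')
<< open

>> push(x='south')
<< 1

>> move(dir='south')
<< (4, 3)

>> sense(dir='south')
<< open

>> push(x='south')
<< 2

>> move(dir='south')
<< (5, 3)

>> sense(dir='south')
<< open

>> push(x='south')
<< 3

>> move(dir='south')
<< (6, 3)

>> sense(dir='south')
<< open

>> push(x='south')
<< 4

>> move(dir='south')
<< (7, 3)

>> sense(dir='east')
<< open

>> push(x='east')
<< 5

>> move(dir='east')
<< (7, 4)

>> sense(dir='east')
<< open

>> push(x='east')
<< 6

>> move(dir='east')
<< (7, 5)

>> sense(dir='east')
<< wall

>> sense(dir='north')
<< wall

>> pop()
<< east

>> move(dir='west')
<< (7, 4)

>> sense(dir='north')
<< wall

>> pop()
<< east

>> move(dir='west')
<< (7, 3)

>> sense(dir='west')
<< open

>> push(x='west')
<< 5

>> move(dir='west')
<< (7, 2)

>> sense(dir='west')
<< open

>> push(x='west')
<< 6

>> move(dir='west')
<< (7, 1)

>> sense(dir='west')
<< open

>> push(x='west')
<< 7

>> move(dir='west')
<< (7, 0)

>> sense(dir='north')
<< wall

>> pop()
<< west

>> move(dir='east')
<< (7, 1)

>> sense(dir='north')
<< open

>> push(x='north')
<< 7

>> move(dir='north')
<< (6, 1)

>> sense(dir='east')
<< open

>> push(x='east')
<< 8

>> move(dir='east')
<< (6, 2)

>> sense(dir='north')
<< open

>> push(x='north')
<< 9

>> move(dir='north')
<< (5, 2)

>> sense(dir='west')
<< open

>> push(x='west')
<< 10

>> move(dir='west')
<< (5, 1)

>> sense(dir='west')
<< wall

>> sense(dir='north')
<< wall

>> pop()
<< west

>> move(dir='east')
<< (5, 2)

>> sense(dir='north')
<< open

>> push(x='north')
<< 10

>> move(dir='north')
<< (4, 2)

>> sense(dir='north')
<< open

>> push(x='north')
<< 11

>> move(dir='north')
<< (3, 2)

>> sense(dir='west')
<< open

>> push(x='west')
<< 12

>> move(dir='west')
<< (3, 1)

>> sense(dir='west')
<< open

>> push(x='west')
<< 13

>> move(dir='west')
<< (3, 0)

>> sense(dir='south')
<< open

>> push(x='south')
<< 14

>> move(dir='south')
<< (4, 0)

>> pop()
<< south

>> move(dir='north')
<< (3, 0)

>> sense(dir='north')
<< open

>> push(x='north')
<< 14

>> move(dir='north')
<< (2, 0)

>> sense(dir='east')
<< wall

>> sense(dir='north')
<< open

>> push(x='north')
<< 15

>> move(dir='north')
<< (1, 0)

>> sense(dir='east')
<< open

>> push(x='east')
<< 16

>> move(dir='east')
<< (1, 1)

>> sense(dir='east')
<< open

>> push(x='east')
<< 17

>> move(dir='east')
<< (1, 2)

>> sense(dir='south')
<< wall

>> sense(dir='east')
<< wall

>> sense(dir='north')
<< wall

>> pop()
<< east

>> move(dir='west')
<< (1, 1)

>> sense(dir='north')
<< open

>> push(x='north')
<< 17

>> move(dir='north')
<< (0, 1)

>> sense(dir='west')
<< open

>> push(x='west')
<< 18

>> move(dir='west')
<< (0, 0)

>> pop()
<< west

>> move(dir='east')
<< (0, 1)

>> pop()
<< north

>> move(dir='south')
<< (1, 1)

>> pop()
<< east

>> move(dir='west')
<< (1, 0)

>> pop()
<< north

>> move(dir='south')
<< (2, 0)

>> pop()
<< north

>> move(dir='south')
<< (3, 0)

>> pop()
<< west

>> move(dir='east')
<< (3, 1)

>> pop()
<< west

>> move(dir='east')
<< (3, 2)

>> pop()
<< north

>> move(dir='south')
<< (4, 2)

>> pop()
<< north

>> move(dir='south')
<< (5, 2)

>> pop()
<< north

>> move(dir='south')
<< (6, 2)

>> pop()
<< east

>> move(dir='west')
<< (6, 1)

>> pop()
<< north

>> move(dir='south')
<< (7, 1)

>> pop()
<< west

>> move(dir='east')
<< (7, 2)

>> pop()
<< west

>> move(dir='east')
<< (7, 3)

>> pop()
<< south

>> move(dir='north')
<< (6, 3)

>> pop()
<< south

>> move(dir='north')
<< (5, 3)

>> sense(dir='east')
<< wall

>> pop()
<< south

>> move(dir='north')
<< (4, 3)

>> sense(dir='east')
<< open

>> push(x='east')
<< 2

>> move(dir='east')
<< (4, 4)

>> sense(dir='east')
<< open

>> push(x='east')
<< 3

>> move(dir='east')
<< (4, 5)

>> sense(dir='south')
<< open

>> push(x='south')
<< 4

>> move(dir='south')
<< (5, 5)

>> sense(dir='east')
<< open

>> push(x='east')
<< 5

>> move(dir='east')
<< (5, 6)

>> sense(dir='south')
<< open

>> push(x='south')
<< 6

>> move(dir='south')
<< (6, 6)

>> sense(dir='east')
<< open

>> push(x='east')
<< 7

>> move(dir='east')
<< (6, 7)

>> sense(dir='south')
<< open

>> push(x='south')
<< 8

>> move(dir='south')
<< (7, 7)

>> sense(dir='east')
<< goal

>> move(dir='east')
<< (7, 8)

Answer: (7, 8)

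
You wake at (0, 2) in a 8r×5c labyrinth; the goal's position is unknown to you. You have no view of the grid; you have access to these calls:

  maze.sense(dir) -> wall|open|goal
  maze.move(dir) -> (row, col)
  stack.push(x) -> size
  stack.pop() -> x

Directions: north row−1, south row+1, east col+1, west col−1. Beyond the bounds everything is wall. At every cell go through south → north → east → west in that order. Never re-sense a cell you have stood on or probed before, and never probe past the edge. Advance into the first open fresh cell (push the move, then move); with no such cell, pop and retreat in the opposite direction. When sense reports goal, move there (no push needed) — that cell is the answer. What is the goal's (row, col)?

// maze.sense(dir='south') : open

// stack.push(x='south') : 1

// maze.move(dir='south') : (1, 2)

// maze.sense(dir='south') : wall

// maze.sense(dir='east') : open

// stack.push(x='east') : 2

// maze.move(dir='east') : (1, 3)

// maze.sense(dir='south') : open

// stack.push(x='south') : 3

// maze.move(dir='south') : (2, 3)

// maze.sense(dir='south') : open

// stack.push(x='south') : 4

// maze.move(dir='south') : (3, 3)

// maze.sense(dir='south') : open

// stack.push(x='south') : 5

// maze.move(dir='south') : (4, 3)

// maze.sense(dir='south') : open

// stack.push(x='south') : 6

// maze.move(dir='south') : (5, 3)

// maze.sense(dir='south') : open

// stack.push(x='south') : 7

// maze.move(dir='south') : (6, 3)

// maze.sense(dir='south') : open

// stack.push(x='south') : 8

// maze.move(dir='south') : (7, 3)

// maze.sense(dir='east') : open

// stack.push(x='east') : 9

// maze.move(dir='east') : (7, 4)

// maze.sense(dir='north') : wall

// stack.pop() : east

// maze.move(dir='west') : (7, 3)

// maze.sense(dir='west') : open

// stack.push(x='west') : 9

// maze.move(dir='west') : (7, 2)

// maze.sense(dir='north') : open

// stack.push(x='north') : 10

// maze.move(dir='north') : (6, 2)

// maze.sense(dir='north') : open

// stack.push(x='north') : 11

// maze.move(dir='north') : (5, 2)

// maze.sense(dir='north') : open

// stack.push(x='north') : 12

// maze.move(dir='north') : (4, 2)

// maze.sense(dir='north') : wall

// maze.sense(dir='west') : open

// stack.push(x='west') : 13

// maze.move(dir='west') : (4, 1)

// maze.sense(dir='south') : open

// stack.push(x='south') : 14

// maze.move(dir='south') : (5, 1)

// maze.sense(dir='south') : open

// stack.push(x='south') : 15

// maze.move(dir='south') : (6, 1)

// maze.sense(dir='south') : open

// stack.push(x='south') : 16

// maze.move(dir='south') : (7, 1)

// maze.sense(dir='west') : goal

// maze.move(dir='west') : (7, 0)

Answer: (7, 0)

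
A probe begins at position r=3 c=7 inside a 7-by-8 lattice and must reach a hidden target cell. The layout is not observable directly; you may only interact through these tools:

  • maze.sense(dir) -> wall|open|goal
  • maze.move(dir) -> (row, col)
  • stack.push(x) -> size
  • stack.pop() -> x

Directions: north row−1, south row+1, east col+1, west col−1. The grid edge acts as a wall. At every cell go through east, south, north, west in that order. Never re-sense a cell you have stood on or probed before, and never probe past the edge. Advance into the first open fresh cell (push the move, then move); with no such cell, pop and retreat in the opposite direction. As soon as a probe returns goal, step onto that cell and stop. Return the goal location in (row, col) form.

;; 1. maze.sense(dir=south) -> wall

;; 2. maze.sense(dir=north) -> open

;; 3. stack.push(x=north) -> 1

;; 4. maze.move(dir=north) -> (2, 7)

;; 5. maze.sense(dir=north) -> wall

;; 6. maze.sense(dir=west) -> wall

;; 7. stack.pop() -> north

;; 8. maze.move(dir=south) -> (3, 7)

;; 9. maze.sense(dir=west) -> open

;; 10. stack.push(x=west) -> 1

;; 11. maze.move(dir=west) -> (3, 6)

;; 12. maze.sense(dir=south) -> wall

;; 13. maze.sense(dir=west) -> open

;; 14. stack.push(x=west) -> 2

;; 15. maze.move(dir=west) -> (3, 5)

;; 16. maze.sense(dir=south) -> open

;; 17. stack.push(x=south) -> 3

;; 18. maze.move(dir=south) -> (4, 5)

;; 19. maze.sense(dir=south) -> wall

;; 20. maze.sense(dir=west) -> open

;; 21. stack.push(x=west) -> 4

;; 22. maze.move(dir=west) -> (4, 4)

;; 23. maze.sense(dir=south) -> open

;; 24. stack.push(x=south) -> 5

;; 25. maze.move(dir=south) -> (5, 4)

;; 26. maze.sense(dir=south) -> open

;; 27. stack.push(x=south) -> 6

;; 28. maze.move(dir=south) -> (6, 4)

;; 29. maze.sense(dir=east) -> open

;; 30. stack.push(x=east) -> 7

;; 31. maze.move(dir=east) -> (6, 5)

;; 32. maze.sense(dir=east) -> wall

;; 33. stack.pop() -> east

;; 34. maze.move(dir=west) -> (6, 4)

;; 35. maze.sense(dir=west) -> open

;; 36. stack.push(x=west) -> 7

;; 37. maze.move(dir=west) -> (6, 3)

;; 38. maze.sense(dir=north) -> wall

;; 39. maze.sense(dir=west) -> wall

;; 40. stack.pop() -> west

;; 41. maze.move(dir=east) -> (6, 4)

;; 42. stack.pop() -> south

;; 43. maze.move(dir=north) -> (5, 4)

;; 44. stack.pop() -> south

;; 45. maze.move(dir=north) -> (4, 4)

;; 46. maze.sense(dir=north) -> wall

;; 47. maze.sense(dir=west) -> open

;; 48. stack.push(x=west) -> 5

;; 49. maze.move(dir=west) -> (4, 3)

;; 50. maze.sense(dir=north) -> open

;; 51. stack.push(x=north) -> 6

;; 52. maze.move(dir=north) -> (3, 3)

;; 53. maze.sense(dir=north) -> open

;; 54. stack.push(x=north) -> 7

;; 55. maze.move(dir=north) -> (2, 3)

;; 56. maze.sense(dir=east) -> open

;; 57. stack.push(x=east) -> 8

;; 58. maze.move(dir=east) -> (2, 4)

;; 59. maze.sense(dir=east) -> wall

;; 60. maze.sense(dir=north) -> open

;; 61. stack.push(x=north) -> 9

;; 62. maze.move(dir=north) -> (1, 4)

;; 63. maze.sense(dir=east) -> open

;; 64. stack.push(x=east) -> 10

;; 65. maze.move(dir=east) -> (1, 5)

;; 66. maze.sense(dir=east) -> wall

;; 67. maze.sense(dir=north) -> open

;; 68. stack.push(x=north) -> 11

;; 69. maze.move(dir=north) -> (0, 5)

;; 70. maze.sense(dir=east) -> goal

;; 71. maze.move(dir=east) -> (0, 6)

Answer: (0, 6)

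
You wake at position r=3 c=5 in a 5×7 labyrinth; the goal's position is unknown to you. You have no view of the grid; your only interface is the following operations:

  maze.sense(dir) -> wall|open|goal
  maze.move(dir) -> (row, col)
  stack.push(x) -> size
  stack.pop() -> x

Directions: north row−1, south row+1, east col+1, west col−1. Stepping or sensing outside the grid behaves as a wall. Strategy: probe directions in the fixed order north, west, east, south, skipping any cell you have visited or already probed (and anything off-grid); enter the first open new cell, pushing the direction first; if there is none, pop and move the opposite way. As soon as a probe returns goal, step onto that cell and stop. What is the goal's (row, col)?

// 1. maze.sense(dir→north) -> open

// 2. stack.push(x→north) -> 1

// 3. maze.move(dir→north) -> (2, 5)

// 4. maze.sense(dir→north) -> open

// 5. stack.push(x→north) -> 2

// 6. maze.move(dir→north) -> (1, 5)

// 7. maze.sense(dir→north) -> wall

// 8. maze.sense(dir→west) -> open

// 9. stack.push(x→west) -> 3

// 10. maze.move(dir→west) -> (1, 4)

// 11. maze.sense(dir→north) -> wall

// 12. maze.sense(dir→west) -> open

// 13. stack.push(x→west) -> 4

// 14. maze.move(dir→west) -> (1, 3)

// 15. maze.sense(dir→north) -> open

// 16. stack.push(x→north) -> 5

// 17. maze.move(dir→north) -> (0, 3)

// 18. maze.sense(dir→west) -> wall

// 19. stack.pop() -> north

// 20. maze.move(dir→south) -> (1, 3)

// 21. maze.sense(dir→west) -> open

// 22. stack.push(x→west) -> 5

// 23. maze.move(dir→west) -> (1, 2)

// 24. maze.sense(dir→west) -> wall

// 25. maze.sense(dir→south) -> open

// 26. stack.push(x→south) -> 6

// 27. maze.move(dir→south) -> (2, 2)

// 28. maze.sense(dir→west) -> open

// 29. stack.push(x→west) -> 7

// 30. maze.move(dir→west) -> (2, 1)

// 31. maze.sense(dir→west) -> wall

// 32. maze.sense(dir→south) -> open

// 33. stack.push(x→south) -> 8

// 34. maze.move(dir→south) -> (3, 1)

// 35. maze.sense(dir→west) -> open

// 36. stack.push(x→west) -> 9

// 37. maze.move(dir→west) -> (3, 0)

// 38. maze.sense(dir→south) -> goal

// 39. maze.move(dir→south) -> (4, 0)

Answer: (4, 0)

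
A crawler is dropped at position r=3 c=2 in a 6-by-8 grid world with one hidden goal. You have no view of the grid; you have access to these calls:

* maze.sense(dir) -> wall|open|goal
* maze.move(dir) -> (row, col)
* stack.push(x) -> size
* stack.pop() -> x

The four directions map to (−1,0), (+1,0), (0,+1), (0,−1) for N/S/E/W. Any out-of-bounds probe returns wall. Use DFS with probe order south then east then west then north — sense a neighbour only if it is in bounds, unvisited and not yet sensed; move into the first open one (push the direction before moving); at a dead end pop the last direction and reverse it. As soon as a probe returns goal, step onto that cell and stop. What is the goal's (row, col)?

>> maze.sense(south)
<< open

>> stack.push(south)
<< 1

>> maze.move(south)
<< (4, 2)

>> maze.sense(south)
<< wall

>> maze.sense(east)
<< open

>> stack.push(east)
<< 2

>> maze.move(east)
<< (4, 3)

>> maze.sense(south)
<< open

>> stack.push(south)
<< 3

>> maze.move(south)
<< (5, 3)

>> maze.sense(east)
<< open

>> stack.push(east)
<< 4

>> maze.move(east)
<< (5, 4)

>> maze.sense(east)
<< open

>> stack.push(east)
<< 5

>> maze.move(east)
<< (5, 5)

>> maze.sense(east)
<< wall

>> maze.sense(north)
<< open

>> stack.push(north)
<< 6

>> maze.move(north)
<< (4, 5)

>> maze.sense(east)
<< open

>> stack.push(east)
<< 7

>> maze.move(east)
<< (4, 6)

>> maze.sense(east)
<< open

>> stack.push(east)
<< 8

>> maze.move(east)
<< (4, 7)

>> maze.sense(south)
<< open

>> stack.push(south)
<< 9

>> maze.move(south)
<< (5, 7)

>> stack.pop()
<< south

>> maze.move(north)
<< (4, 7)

>> maze.sense(north)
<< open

>> stack.push(north)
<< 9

>> maze.move(north)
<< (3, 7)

>> maze.sense(west)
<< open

>> stack.push(west)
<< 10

>> maze.move(west)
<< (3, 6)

>> maze.sense(west)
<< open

>> stack.push(west)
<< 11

>> maze.move(west)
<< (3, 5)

>> maze.sense(west)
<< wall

>> maze.sense(north)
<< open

>> stack.push(north)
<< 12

>> maze.move(north)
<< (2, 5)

>> maze.sense(east)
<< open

>> stack.push(east)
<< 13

>> maze.move(east)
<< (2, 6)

>> maze.sense(east)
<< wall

>> maze.sense(north)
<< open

>> stack.push(north)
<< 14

>> maze.move(north)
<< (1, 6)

>> maze.sense(east)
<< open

>> stack.push(east)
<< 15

>> maze.move(east)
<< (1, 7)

>> maze.sense(north)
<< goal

>> maze.move(north)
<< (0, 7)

Answer: (0, 7)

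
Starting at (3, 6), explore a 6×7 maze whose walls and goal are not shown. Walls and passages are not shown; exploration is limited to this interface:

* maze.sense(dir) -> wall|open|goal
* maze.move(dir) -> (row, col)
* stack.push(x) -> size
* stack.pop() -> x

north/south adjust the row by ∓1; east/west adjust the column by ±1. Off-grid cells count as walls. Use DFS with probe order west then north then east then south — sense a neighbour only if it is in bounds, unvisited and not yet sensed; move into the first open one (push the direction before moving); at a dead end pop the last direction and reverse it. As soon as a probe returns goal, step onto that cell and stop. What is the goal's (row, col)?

>>> maze.sense west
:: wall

>>> maze.sense north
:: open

>>> stack.push north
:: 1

>>> maze.move north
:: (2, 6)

>>> maze.sense west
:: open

>>> stack.push west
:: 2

>>> maze.move west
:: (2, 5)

>>> maze.sense west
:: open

>>> stack.push west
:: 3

>>> maze.move west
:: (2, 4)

>>> maze.sense west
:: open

>>> stack.push west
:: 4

>>> maze.move west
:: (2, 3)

>>> maze.sense west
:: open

>>> stack.push west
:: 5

>>> maze.move west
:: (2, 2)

>>> maze.sense west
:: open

>>> stack.push west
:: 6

>>> maze.move west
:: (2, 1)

>>> maze.sense west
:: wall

>>> maze.sense north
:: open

>>> stack.push north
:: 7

>>> maze.move north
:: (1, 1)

>>> maze.sense west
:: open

>>> stack.push west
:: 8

>>> maze.move west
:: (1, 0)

>>> maze.sense north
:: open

>>> stack.push north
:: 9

>>> maze.move north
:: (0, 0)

>>> maze.sense east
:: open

>>> stack.push east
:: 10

>>> maze.move east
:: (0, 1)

>>> maze.sense east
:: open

>>> stack.push east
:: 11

>>> maze.move east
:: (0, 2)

>>> maze.sense east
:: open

>>> stack.push east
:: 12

>>> maze.move east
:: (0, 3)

>>> maze.sense east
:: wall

>>> maze.sense south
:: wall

>>> stack.pop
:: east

>>> maze.move west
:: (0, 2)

>>> maze.sense south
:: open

>>> stack.push south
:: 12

>>> maze.move south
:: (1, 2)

>>> stack.pop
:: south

>>> maze.move north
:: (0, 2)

>>> stack.pop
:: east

>>> maze.move west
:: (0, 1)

>>> stack.pop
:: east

>>> maze.move west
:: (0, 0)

>>> stack.pop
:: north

>>> maze.move south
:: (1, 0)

>>> stack.pop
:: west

>>> maze.move east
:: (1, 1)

>>> stack.pop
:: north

>>> maze.move south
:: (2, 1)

>>> maze.sense south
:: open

>>> stack.push south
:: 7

>>> maze.move south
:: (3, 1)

>>> maze.sense west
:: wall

>>> maze.sense east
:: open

>>> stack.push east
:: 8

>>> maze.move east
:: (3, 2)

>>> maze.sense east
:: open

>>> stack.push east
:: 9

>>> maze.move east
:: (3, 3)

>>> maze.sense east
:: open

>>> stack.push east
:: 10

>>> maze.move east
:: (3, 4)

>>> maze.sense south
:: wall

>>> stack.pop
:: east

>>> maze.move west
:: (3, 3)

>>> maze.sense south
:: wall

>>> stack.pop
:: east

>>> maze.move west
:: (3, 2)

>>> maze.sense south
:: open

>>> stack.push south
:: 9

>>> maze.move south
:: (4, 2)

>>> maze.sense west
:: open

>>> stack.push west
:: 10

>>> maze.move west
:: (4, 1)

>>> maze.sense west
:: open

>>> stack.push west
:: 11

>>> maze.move west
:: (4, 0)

>>> maze.sense south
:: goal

>>> maze.move south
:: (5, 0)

Answer: (5, 0)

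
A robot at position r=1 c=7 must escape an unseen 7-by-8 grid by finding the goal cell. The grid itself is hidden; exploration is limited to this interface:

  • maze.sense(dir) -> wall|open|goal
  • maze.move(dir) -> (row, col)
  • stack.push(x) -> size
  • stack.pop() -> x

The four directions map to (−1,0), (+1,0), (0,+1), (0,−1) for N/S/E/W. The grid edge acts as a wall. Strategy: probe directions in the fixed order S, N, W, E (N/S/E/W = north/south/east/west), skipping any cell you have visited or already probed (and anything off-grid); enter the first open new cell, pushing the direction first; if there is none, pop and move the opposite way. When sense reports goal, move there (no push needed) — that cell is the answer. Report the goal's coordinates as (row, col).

-- maze.sense(dir='south') : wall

-- maze.sense(dir='north') : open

-- stack.push(x='north') : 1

-- maze.move(dir='north') : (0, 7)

-- maze.sense(dir='west') : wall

-- stack.pop() : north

-- maze.move(dir='south') : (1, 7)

-- maze.sense(dir='west') : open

-- stack.push(x='west') : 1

-- maze.move(dir='west') : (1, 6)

-- maze.sense(dir='south') : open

-- stack.push(x='south') : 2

-- maze.move(dir='south') : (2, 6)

-- maze.sense(dir='south') : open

-- stack.push(x='south') : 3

-- maze.move(dir='south') : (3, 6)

-- maze.sense(dir='south') : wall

-- maze.sense(dir='west') : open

-- stack.push(x='west') : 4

-- maze.move(dir='west') : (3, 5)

-- maze.sense(dir='south') : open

-- stack.push(x='south') : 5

-- maze.move(dir='south') : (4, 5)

-- maze.sense(dir='south') : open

-- stack.push(x='south') : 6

-- maze.move(dir='south') : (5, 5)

-- maze.sense(dir='south') : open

-- stack.push(x='south') : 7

-- maze.move(dir='south') : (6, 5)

-- maze.sense(dir='west') : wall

-- maze.sense(dir='east') : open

-- stack.push(x='east') : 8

-- maze.move(dir='east') : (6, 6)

-- maze.sense(dir='north') : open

-- stack.push(x='north') : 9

-- maze.move(dir='north') : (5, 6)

-- maze.sense(dir='east') : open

-- stack.push(x='east') : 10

-- maze.move(dir='east') : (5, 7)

-- maze.sense(dir='south') : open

-- stack.push(x='south') : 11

-- maze.move(dir='south') : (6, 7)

-- stack.pop() : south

-- maze.move(dir='north') : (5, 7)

-- maze.sense(dir='north') : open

-- stack.push(x='north') : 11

-- maze.move(dir='north') : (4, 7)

-- maze.sense(dir='north') : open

-- stack.push(x='north') : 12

-- maze.move(dir='north') : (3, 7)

-- stack.pop() : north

-- maze.move(dir='south') : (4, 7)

-- stack.pop() : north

-- maze.move(dir='south') : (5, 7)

-- stack.pop() : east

-- maze.move(dir='west') : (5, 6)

-- stack.pop() : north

-- maze.move(dir='south') : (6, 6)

-- stack.pop() : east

-- maze.move(dir='west') : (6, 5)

-- stack.pop() : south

-- maze.move(dir='north') : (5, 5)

-- maze.sense(dir='west') : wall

-- stack.pop() : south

-- maze.move(dir='north') : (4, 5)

-- maze.sense(dir='west') : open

-- stack.push(x='west') : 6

-- maze.move(dir='west') : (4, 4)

-- maze.sense(dir='north') : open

-- stack.push(x='north') : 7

-- maze.move(dir='north') : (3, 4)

-- maze.sense(dir='north') : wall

-- maze.sense(dir='west') : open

-- stack.push(x='west') : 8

-- maze.move(dir='west') : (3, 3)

-- maze.sense(dir='south') : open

-- stack.push(x='south') : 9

-- maze.move(dir='south') : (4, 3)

-- maze.sense(dir='south') : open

-- stack.push(x='south') : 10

-- maze.move(dir='south') : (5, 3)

-- maze.sense(dir='south') : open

-- stack.push(x='south') : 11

-- maze.move(dir='south') : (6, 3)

-- maze.sense(dir='west') : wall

-- stack.pop() : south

-- maze.move(dir='north') : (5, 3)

-- maze.sense(dir='west') : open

-- stack.push(x='west') : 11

-- maze.move(dir='west') : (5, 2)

-- maze.sense(dir='north') : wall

-- maze.sense(dir='west') : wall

-- stack.pop() : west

-- maze.move(dir='east') : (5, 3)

-- stack.pop() : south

-- maze.move(dir='north') : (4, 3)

-- stack.pop() : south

-- maze.move(dir='north') : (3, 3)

-- maze.sense(dir='north') : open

-- stack.push(x='north') : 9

-- maze.move(dir='north') : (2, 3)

-- maze.sense(dir='north') : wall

-- maze.sense(dir='west') : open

-- stack.push(x='west') : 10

-- maze.move(dir='west') : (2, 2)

-- maze.sense(dir='south') : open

-- stack.push(x='south') : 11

-- maze.move(dir='south') : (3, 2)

-- maze.sense(dir='west') : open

-- stack.push(x='west') : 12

-- maze.move(dir='west') : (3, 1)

-- maze.sense(dir='south') : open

-- stack.push(x='south') : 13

-- maze.move(dir='south') : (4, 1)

-- maze.sense(dir='west') : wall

-- stack.pop() : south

-- maze.move(dir='north') : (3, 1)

-- maze.sense(dir='north') : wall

-- maze.sense(dir='west') : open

-- stack.push(x='west') : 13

-- maze.move(dir='west') : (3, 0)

-- maze.sense(dir='north') : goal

-- maze.move(dir='north') : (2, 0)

Answer: (2, 0)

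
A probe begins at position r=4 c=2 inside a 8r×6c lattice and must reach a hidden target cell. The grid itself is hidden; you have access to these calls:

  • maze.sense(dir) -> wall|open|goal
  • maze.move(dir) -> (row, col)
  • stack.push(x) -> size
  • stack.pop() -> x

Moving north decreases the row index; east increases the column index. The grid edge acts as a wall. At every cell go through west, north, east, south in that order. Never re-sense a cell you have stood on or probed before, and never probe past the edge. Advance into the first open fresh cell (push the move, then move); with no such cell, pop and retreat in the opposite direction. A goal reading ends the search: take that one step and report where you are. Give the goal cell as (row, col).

==> maze.sense(dir: west)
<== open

==> stack.push(x: west)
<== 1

==> maze.move(dir: west)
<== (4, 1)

==> maze.sense(dir: west)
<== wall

==> maze.sense(dir: north)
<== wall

==> maze.sense(dir: south)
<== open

==> stack.push(x: south)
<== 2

==> maze.move(dir: south)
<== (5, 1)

==> maze.sense(dir: west)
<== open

==> stack.push(x: west)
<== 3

==> maze.move(dir: west)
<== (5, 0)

==> maze.sense(dir: south)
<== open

==> stack.push(x: south)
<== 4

==> maze.move(dir: south)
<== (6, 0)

==> maze.sense(dir: east)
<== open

==> stack.push(x: east)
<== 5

==> maze.move(dir: east)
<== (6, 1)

==> maze.sense(dir: east)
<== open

==> stack.push(x: east)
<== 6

==> maze.move(dir: east)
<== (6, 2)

==> maze.sense(dir: north)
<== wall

==> maze.sense(dir: east)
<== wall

==> maze.sense(dir: south)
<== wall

==> stack.pop()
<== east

==> maze.move(dir: west)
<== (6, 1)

==> maze.sense(dir: south)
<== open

==> stack.push(x: south)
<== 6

==> maze.move(dir: south)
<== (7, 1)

==> maze.sense(dir: west)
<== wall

==> stack.pop()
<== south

==> maze.move(dir: north)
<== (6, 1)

==> stack.pop()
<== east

==> maze.move(dir: west)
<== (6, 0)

==> stack.pop()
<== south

==> maze.move(dir: north)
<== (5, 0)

==> stack.pop()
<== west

==> maze.move(dir: east)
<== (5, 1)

==> stack.pop()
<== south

==> maze.move(dir: north)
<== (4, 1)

==> stack.pop()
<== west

==> maze.move(dir: east)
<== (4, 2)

==> maze.sense(dir: north)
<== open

==> stack.push(x: north)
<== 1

==> maze.move(dir: north)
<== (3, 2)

==> maze.sense(dir: north)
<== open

==> stack.push(x: north)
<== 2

==> maze.move(dir: north)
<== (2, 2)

==> maze.sense(dir: west)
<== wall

==> maze.sense(dir: north)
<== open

==> stack.push(x: north)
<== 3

==> maze.move(dir: north)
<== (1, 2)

==> maze.sense(dir: west)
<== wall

==> maze.sense(dir: north)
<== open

==> stack.push(x: north)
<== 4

==> maze.move(dir: north)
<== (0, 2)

==> maze.sense(dir: west)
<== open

==> stack.push(x: west)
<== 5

==> maze.move(dir: west)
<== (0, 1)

==> maze.sense(dir: west)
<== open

==> stack.push(x: west)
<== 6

==> maze.move(dir: west)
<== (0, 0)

==> maze.sense(dir: south)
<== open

==> stack.push(x: south)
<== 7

==> maze.move(dir: south)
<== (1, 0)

==> maze.sense(dir: south)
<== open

==> stack.push(x: south)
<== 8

==> maze.move(dir: south)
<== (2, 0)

==> maze.sense(dir: south)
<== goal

==> maze.move(dir: south)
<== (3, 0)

Answer: (3, 0)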